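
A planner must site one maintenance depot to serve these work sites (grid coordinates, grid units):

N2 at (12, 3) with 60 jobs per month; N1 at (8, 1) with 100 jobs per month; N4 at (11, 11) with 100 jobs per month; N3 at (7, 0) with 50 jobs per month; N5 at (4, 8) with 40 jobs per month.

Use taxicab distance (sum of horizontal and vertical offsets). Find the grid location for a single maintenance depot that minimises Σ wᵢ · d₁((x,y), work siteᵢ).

Manhattan distance separates: Σwᵢ(|x−xᵢ|+|y−yᵢ|) = Σwᵢ|x−xᵢ| + Σwᵢ|y−yᵢ|, so x and y are optimised independently as 1-D weighted medians.
Total weight W = 350; half = 175.
x-coordinate, sorted with cumulative weight:
  x=4 (N5, w=40) cum 40
  x=7 (N3, w=50) cum 90
  x=8 (N1, w=100) cum 190  ← median
  x=11 (N4, w=100) cum 290
  x=12 (N2, w=60) cum 350
⇒ x* = 8
y-coordinate, sorted with cumulative weight:
  y=0 (N3, w=50) cum 50
  y=1 (N1, w=100) cum 150
  y=3 (N2, w=60) cum 210  ← median
  y=8 (N5, w=40) cum 250
  y=11 (N4, w=100) cum 350
⇒ y* = 3

(8, 3)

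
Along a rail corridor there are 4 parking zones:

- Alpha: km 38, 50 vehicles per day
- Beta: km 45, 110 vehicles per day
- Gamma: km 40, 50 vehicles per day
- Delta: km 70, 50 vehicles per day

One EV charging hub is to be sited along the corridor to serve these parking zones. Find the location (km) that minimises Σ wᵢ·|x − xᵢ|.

x = 45

For a sum of weighted absolute distances on a line, the optimum is the weighted median (not the mean). Total weight W = 260; half-weight = 130.
Sort by position and accumulate weight:
  km 38 (Alpha, w=50) → cum 50
  km 40 (Gamma, w=50) → cum 100
  km 45 (Beta, w=110) → cum 210  ≥ 130 → median here
  km 70 (Delta, w=50) → cum 260
Optimal location: km 45.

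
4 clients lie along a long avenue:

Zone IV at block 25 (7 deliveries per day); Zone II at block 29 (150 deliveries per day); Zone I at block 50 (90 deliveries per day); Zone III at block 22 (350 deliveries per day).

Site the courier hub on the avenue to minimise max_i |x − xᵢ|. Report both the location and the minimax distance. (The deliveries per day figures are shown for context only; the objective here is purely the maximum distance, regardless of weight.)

The 1-center on a line is the midpoint of the two extreme points: leftmost at 22, rightmost at 50.
Optimal location = (22 + 50)/2 = 36; maximum distance = (50 − 22)/2 = 14.

location 36, max distance 14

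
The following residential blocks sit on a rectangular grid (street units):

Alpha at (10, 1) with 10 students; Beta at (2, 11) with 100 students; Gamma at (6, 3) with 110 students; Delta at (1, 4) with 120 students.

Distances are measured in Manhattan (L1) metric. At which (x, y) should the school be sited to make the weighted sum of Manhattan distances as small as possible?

Manhattan distance separates: Σwᵢ(|x−xᵢ|+|y−yᵢ|) = Σwᵢ|x−xᵢ| + Σwᵢ|y−yᵢ|, so x and y are optimised independently as 1-D weighted medians.
Total weight W = 340; half = 170.
x-coordinate, sorted with cumulative weight:
  x=1 (Delta, w=120) cum 120
  x=2 (Beta, w=100) cum 220  ← median
  x=6 (Gamma, w=110) cum 330
  x=10 (Alpha, w=10) cum 340
⇒ x* = 2
y-coordinate, sorted with cumulative weight:
  y=1 (Alpha, w=10) cum 10
  y=3 (Gamma, w=110) cum 120
  y=4 (Delta, w=120) cum 240  ← median
  y=11 (Beta, w=100) cum 340
⇒ y* = 4

(2, 4)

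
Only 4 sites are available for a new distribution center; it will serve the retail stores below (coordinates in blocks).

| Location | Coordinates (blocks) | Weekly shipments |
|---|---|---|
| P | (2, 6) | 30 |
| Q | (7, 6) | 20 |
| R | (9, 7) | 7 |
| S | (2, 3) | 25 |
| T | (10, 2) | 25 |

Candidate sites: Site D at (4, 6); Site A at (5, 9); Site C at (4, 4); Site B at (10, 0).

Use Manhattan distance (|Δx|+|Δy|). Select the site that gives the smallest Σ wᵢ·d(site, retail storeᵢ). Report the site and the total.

Total weighted distance at each candidate:
  Site D (4, 6): total = 537
  Site A (5, 9): total = 847
  Site C (4, 4): total = 551
  Site B (10, 0): total = 981
Minimum is at Site D with total 537 blocks.

Site D, total 537 blocks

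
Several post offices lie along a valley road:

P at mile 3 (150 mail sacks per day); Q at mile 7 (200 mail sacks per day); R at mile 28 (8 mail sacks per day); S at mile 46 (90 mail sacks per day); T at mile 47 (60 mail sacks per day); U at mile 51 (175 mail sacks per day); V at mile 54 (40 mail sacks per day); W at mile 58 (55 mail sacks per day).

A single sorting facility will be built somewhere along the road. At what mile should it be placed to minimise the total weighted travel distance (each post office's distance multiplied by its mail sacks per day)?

For a sum of weighted absolute distances on a line, the optimum is the weighted median (not the mean). Total weight W = 778; half-weight = 389.
Sort by position and accumulate weight:
  mile 3 (P, w=150) → cum 150
  mile 7 (Q, w=200) → cum 350
  mile 28 (R, w=8) → cum 358
  mile 46 (S, w=90) → cum 448  ≥ 389 → median here
  mile 47 (T, w=60) → cum 508
  mile 51 (U, w=175) → cum 683
  mile 54 (V, w=40) → cum 723
  mile 58 (W, w=55) → cum 778
Optimal location: mile 46.

x = 46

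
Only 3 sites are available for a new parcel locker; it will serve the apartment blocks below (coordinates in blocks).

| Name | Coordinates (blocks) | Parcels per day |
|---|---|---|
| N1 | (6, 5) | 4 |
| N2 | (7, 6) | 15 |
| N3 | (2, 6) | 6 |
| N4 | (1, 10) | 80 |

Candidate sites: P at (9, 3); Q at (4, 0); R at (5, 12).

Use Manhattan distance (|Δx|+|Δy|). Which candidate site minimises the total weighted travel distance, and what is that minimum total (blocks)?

Total weighted distance at each candidate:
  P (9, 3): total = 1355
  Q (4, 0): total = 1251
  R (5, 12): total = 686
Minimum is at R with total 686 blocks.

R, total 686 blocks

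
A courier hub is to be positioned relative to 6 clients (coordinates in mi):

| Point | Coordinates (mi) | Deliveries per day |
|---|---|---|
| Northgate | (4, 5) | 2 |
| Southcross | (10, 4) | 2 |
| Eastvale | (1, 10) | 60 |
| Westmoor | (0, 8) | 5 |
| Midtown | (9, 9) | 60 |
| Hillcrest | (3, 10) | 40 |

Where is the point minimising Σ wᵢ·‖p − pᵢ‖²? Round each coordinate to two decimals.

(4.43, 9.46)

The minimiser of Σwᵢ‖p−pᵢ‖² is the weighted centroid p* = (Σwᵢpᵢ)/(Σwᵢ).
Σwᵢ = 169.
Σwᵢxᵢ = 2·4 + 2·10 + 60·1 + 5·0 + 60·9 + 40·3 = 748.
Σwᵢyᵢ = 2·5 + 2·4 + 60·10 + 5·8 + 60·9 + 40·10 = 1598.
x* = 748/169 = 4.43, y* = 1598/169 = 9.46.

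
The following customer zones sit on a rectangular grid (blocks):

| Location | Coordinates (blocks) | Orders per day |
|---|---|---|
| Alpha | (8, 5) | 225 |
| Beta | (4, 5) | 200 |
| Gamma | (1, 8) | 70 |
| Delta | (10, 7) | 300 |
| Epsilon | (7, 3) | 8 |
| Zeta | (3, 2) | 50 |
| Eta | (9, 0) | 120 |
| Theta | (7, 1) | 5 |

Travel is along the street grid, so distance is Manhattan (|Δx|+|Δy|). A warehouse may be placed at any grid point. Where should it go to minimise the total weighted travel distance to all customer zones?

Manhattan distance separates: Σwᵢ(|x−xᵢ|+|y−yᵢ|) = Σwᵢ|x−xᵢ| + Σwᵢ|y−yᵢ|, so x and y are optimised independently as 1-D weighted medians.
Total weight W = 978; half = 489.
x-coordinate, sorted with cumulative weight:
  x=1 (Gamma, w=70) cum 70
  x=3 (Zeta, w=50) cum 120
  x=4 (Beta, w=200) cum 320
  x=7 (Epsilon, w=8) cum 328
  x=7 (Theta, w=5) cum 333
  x=8 (Alpha, w=225) cum 558  ← median
  x=9 (Eta, w=120) cum 678
  x=10 (Delta, w=300) cum 978
⇒ x* = 8
y-coordinate, sorted with cumulative weight:
  y=0 (Eta, w=120) cum 120
  y=1 (Theta, w=5) cum 125
  y=2 (Zeta, w=50) cum 175
  y=3 (Epsilon, w=8) cum 183
  y=5 (Alpha, w=225) cum 408
  y=5 (Beta, w=200) cum 608  ← median
  y=7 (Delta, w=300) cum 908
  y=8 (Gamma, w=70) cum 978
⇒ y* = 5

(8, 5)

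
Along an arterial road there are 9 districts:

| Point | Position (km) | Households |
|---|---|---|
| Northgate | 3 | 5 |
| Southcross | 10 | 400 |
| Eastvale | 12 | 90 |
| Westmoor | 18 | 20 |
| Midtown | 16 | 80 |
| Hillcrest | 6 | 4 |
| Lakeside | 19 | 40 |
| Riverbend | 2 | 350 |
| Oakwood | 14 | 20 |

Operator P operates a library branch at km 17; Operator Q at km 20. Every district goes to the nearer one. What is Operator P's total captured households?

The indifferent point is the midpoint (17+20)/2 = 18.5; districts left of it (closer to Operator P at 17) go to Operator P, those right go to Operator Q.
  Riverbend at 2 (w=350) → Operator P
  Northgate at 3 (w=5) → Operator P
  Hillcrest at 6 (w=4) → Operator P
  Southcross at 10 (w=400) → Operator P
  Eastvale at 12 (w=90) → Operator P
  Oakwood at 14 (w=20) → Operator P
  Midtown at 16 (w=80) → Operator P
  Westmoor at 18 (w=20) → Operator P
  Lakeside at 19 (w=40) → Operator Q
Operator P captures 969; Operator Q captures 40.

969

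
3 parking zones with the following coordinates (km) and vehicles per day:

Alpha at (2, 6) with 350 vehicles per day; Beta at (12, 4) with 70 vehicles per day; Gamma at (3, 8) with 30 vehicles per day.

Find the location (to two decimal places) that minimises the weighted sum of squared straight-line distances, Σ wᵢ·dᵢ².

(3.62, 5.82)

The minimiser of Σwᵢ‖p−pᵢ‖² is the weighted centroid p* = (Σwᵢpᵢ)/(Σwᵢ).
Σwᵢ = 450.
Σwᵢxᵢ = 350·2 + 70·12 + 30·3 = 1630.
Σwᵢyᵢ = 350·6 + 70·4 + 30·8 = 2620.
x* = 1630/450 = 3.62, y* = 2620/450 = 5.82.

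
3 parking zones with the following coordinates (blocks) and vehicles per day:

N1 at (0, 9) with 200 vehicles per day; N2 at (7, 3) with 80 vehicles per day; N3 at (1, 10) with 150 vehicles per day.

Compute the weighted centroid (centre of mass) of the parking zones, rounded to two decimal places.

(1.65, 8.23)

The minimiser of Σwᵢ‖p−pᵢ‖² is the weighted centroid p* = (Σwᵢpᵢ)/(Σwᵢ).
Σwᵢ = 430.
Σwᵢxᵢ = 200·0 + 80·7 + 150·1 = 710.
Σwᵢyᵢ = 200·9 + 80·3 + 150·10 = 3540.
x* = 710/430 = 1.65, y* = 3540/430 = 8.23.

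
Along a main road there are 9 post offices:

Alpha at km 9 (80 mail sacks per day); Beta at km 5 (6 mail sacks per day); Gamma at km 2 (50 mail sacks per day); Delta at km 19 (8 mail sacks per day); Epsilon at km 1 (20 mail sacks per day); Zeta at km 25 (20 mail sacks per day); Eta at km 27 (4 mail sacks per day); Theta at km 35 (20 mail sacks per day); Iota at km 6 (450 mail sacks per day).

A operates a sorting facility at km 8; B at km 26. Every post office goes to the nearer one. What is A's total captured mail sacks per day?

606

The indifferent point is the midpoint (8+26)/2 = 17; post offices left of it (closer to A at 8) go to A, those right go to B.
  Epsilon at 1 (w=20) → A
  Gamma at 2 (w=50) → A
  Beta at 5 (w=6) → A
  Iota at 6 (w=450) → A
  Alpha at 9 (w=80) → A
  Delta at 19 (w=8) → B
  Zeta at 25 (w=20) → B
  Eta at 27 (w=4) → B
  Theta at 35 (w=20) → B
A captures 606; B captures 52.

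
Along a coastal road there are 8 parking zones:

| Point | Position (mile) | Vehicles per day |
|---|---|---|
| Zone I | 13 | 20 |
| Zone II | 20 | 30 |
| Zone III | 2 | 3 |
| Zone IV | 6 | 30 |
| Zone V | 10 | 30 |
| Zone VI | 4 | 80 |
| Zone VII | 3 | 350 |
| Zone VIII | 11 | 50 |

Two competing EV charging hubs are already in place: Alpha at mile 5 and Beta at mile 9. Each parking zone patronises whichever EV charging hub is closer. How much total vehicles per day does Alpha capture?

463

The indifferent point is the midpoint (5+9)/2 = 7; parking zones left of it (closer to Alpha at 5) go to Alpha, those right go to Beta.
  Zone III at 2 (w=3) → Alpha
  Zone VII at 3 (w=350) → Alpha
  Zone VI at 4 (w=80) → Alpha
  Zone IV at 6 (w=30) → Alpha
  Zone V at 10 (w=30) → Beta
  Zone VIII at 11 (w=50) → Beta
  Zone I at 13 (w=20) → Beta
  Zone II at 20 (w=30) → Beta
Alpha captures 463; Beta captures 130.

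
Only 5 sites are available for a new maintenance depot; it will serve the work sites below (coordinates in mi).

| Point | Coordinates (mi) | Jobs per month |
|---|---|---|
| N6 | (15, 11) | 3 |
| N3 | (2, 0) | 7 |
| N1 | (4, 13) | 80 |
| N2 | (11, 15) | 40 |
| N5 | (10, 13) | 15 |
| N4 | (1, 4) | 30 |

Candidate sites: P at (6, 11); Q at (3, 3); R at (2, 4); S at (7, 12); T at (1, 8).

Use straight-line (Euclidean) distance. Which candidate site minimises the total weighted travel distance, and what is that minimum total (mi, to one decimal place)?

Total weighted distance at each candidate:
  P (6, 11): total = 916.5
  Q (3, 3): total = 1696.5
  R (2, 4): total = 1589.0
  S (7, 12): total = 915.6
  T (1, 8): total = 1328.6
Minimum is at S with total 915.6 mi.

S, total 915.6 mi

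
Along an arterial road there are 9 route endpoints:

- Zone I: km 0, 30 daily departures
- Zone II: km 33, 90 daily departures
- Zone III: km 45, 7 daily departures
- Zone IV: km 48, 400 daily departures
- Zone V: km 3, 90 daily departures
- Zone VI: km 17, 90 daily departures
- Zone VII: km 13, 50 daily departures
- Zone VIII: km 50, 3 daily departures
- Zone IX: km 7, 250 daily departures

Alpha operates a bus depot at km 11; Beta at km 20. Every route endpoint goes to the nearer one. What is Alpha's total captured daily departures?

420

The indifferent point is the midpoint (11+20)/2 = 15.5; route endpoints left of it (closer to Alpha at 11) go to Alpha, those right go to Beta.
  Zone I at 0 (w=30) → Alpha
  Zone V at 3 (w=90) → Alpha
  Zone IX at 7 (w=250) → Alpha
  Zone VII at 13 (w=50) → Alpha
  Zone VI at 17 (w=90) → Beta
  Zone II at 33 (w=90) → Beta
  Zone III at 45 (w=7) → Beta
  Zone IV at 48 (w=400) → Beta
  Zone VIII at 50 (w=3) → Beta
Alpha captures 420; Beta captures 590.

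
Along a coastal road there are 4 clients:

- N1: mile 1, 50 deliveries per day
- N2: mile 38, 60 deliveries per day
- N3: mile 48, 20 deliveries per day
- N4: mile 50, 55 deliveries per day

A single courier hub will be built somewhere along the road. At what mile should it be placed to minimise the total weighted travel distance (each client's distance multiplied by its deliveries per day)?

x = 38

For a sum of weighted absolute distances on a line, the optimum is the weighted median (not the mean). Total weight W = 185; half-weight = 92.5.
Sort by position and accumulate weight:
  mile 1 (N1, w=50) → cum 50
  mile 38 (N2, w=60) → cum 110  ≥ 92.5 → median here
  mile 48 (N3, w=20) → cum 130
  mile 50 (N4, w=55) → cum 185
Optimal location: mile 38.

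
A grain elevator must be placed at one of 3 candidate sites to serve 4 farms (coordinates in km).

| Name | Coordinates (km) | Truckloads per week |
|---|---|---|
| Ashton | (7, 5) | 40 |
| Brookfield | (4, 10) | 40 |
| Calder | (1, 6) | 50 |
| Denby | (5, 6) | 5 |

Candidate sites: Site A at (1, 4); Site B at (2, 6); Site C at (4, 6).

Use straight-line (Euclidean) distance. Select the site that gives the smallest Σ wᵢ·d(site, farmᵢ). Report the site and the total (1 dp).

Total weighted distance at each candidate:
  Site A (1, 4): total = 634.0
  Site B (2, 6): total = 447.8
  Site C (4, 6): total = 441.5
Minimum is at Site C with total 441.5 km.

Site C, total 441.5 km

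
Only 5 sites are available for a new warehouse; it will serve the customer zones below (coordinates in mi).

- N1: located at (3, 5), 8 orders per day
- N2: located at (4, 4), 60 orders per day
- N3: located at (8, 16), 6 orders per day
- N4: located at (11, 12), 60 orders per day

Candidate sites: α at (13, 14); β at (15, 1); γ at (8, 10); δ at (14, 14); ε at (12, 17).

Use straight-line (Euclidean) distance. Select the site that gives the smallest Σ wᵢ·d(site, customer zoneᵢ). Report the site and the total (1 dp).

γ, total 741.6 mi

Total weighted distance at each candidate:
  α (13, 14): total = 1116.9
  β (15, 1): total = 1586.9
  γ (8, 10): total = 741.6
  δ (14, 14): total = 1216.5
  ε (12, 17): total = 1366.5
Minimum is at γ with total 741.6 mi.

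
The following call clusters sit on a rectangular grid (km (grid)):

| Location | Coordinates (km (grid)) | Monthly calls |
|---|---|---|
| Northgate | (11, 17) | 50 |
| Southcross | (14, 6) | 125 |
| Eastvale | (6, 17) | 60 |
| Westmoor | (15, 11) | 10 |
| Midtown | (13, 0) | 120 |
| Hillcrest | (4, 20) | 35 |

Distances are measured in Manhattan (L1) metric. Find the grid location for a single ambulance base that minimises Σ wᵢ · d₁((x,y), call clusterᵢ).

(13, 6)

Manhattan distance separates: Σwᵢ(|x−xᵢ|+|y−yᵢ|) = Σwᵢ|x−xᵢ| + Σwᵢ|y−yᵢ|, so x and y are optimised independently as 1-D weighted medians.
Total weight W = 400; half = 200.
x-coordinate, sorted with cumulative weight:
  x=4 (Hillcrest, w=35) cum 35
  x=6 (Eastvale, w=60) cum 95
  x=11 (Northgate, w=50) cum 145
  x=13 (Midtown, w=120) cum 265  ← median
  x=14 (Southcross, w=125) cum 390
  x=15 (Westmoor, w=10) cum 400
⇒ x* = 13
y-coordinate, sorted with cumulative weight:
  y=0 (Midtown, w=120) cum 120
  y=6 (Southcross, w=125) cum 245  ← median
  y=11 (Westmoor, w=10) cum 255
  y=17 (Northgate, w=50) cum 305
  y=17 (Eastvale, w=60) cum 365
  y=20 (Hillcrest, w=35) cum 400
⇒ y* = 6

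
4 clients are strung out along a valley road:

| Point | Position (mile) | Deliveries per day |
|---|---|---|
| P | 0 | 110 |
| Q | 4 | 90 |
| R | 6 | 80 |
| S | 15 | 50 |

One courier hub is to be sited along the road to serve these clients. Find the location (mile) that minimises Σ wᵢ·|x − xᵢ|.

For a sum of weighted absolute distances on a line, the optimum is the weighted median (not the mean). Total weight W = 330; half-weight = 165.
Sort by position and accumulate weight:
  mile 0 (P, w=110) → cum 110
  mile 4 (Q, w=90) → cum 200  ≥ 165 → median here
  mile 6 (R, w=80) → cum 280
  mile 15 (S, w=50) → cum 330
Optimal location: mile 4.

x = 4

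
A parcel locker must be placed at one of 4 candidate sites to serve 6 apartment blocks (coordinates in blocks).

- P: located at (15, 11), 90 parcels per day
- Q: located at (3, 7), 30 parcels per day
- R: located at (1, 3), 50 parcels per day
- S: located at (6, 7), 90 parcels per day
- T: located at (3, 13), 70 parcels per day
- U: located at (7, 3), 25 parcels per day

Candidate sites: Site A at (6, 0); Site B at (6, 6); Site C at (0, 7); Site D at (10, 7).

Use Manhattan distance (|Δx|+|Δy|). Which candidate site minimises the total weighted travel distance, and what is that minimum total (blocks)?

Site B, total 2670 blocks

Total weighted distance at each candidate:
  Site A (6, 0): total = 4350
  Site B (6, 6): total = 2670
  Site C (0, 7): total = 3495
  Site D (10, 7): total = 3115
Minimum is at Site B with total 2670 blocks.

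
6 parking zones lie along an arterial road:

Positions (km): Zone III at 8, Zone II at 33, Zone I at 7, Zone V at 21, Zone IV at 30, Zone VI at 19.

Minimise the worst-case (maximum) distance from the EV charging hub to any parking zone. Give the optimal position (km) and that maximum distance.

The 1-center on a line is the midpoint of the two extreme points: leftmost at 7, rightmost at 33.
Optimal location = (7 + 33)/2 = 20; maximum distance = (33 − 7)/2 = 13.

location 20, max distance 13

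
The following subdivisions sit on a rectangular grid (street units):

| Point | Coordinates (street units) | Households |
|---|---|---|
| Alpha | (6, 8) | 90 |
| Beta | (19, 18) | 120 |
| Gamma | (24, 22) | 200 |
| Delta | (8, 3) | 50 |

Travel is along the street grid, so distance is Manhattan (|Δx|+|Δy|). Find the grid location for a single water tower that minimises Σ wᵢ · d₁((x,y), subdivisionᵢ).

(19, 18)

Manhattan distance separates: Σwᵢ(|x−xᵢ|+|y−yᵢ|) = Σwᵢ|x−xᵢ| + Σwᵢ|y−yᵢ|, so x and y are optimised independently as 1-D weighted medians.
Total weight W = 460; half = 230.
x-coordinate, sorted with cumulative weight:
  x=6 (Alpha, w=90) cum 90
  x=8 (Delta, w=50) cum 140
  x=19 (Beta, w=120) cum 260  ← median
  x=24 (Gamma, w=200) cum 460
⇒ x* = 19
y-coordinate, sorted with cumulative weight:
  y=3 (Delta, w=50) cum 50
  y=8 (Alpha, w=90) cum 140
  y=18 (Beta, w=120) cum 260  ← median
  y=22 (Gamma, w=200) cum 460
⇒ y* = 18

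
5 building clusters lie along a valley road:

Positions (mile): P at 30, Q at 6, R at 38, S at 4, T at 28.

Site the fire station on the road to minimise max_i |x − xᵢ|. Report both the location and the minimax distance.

The 1-center on a line is the midpoint of the two extreme points: leftmost at 4, rightmost at 38.
Optimal location = (4 + 38)/2 = 21; maximum distance = (38 − 4)/2 = 17.

location 21, max distance 17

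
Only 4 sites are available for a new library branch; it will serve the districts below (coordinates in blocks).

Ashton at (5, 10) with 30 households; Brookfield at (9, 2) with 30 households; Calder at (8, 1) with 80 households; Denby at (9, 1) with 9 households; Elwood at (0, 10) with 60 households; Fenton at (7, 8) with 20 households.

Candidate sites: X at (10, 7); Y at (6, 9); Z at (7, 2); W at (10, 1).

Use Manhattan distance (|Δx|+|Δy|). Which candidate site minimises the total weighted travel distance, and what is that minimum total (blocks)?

Z, total 1567 blocks

Total weighted distance at each candidate:
  X (10, 7): total = 1983
  Y (6, 9): total = 1719
  Z (7, 2): total = 1567
  W (10, 1): total = 1989
Minimum is at Z with total 1567 blocks.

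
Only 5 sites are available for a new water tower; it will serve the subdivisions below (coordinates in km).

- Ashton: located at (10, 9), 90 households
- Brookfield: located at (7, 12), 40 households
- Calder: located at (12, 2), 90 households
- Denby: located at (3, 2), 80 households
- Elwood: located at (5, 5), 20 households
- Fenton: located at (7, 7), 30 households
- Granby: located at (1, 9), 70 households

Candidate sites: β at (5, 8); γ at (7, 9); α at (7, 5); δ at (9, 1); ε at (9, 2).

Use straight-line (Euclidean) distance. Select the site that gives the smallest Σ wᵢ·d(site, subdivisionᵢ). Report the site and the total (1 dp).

Total weighted distance at each candidate:
  β (5, 8): total = 2389.2
  γ (7, 9): total = 2378.6
  α (7, 5): total = 2259.6
  δ (9, 1): total = 3038.9
  ε (9, 2): total = 2800.0
Minimum is at α with total 2259.6 km.

α, total 2259.6 km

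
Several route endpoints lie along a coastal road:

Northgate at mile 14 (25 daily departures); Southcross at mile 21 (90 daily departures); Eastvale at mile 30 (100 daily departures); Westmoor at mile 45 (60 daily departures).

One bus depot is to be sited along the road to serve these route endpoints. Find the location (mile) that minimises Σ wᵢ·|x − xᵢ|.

x = 30

For a sum of weighted absolute distances on a line, the optimum is the weighted median (not the mean). Total weight W = 275; half-weight = 137.5.
Sort by position and accumulate weight:
  mile 14 (Northgate, w=25) → cum 25
  mile 21 (Southcross, w=90) → cum 115
  mile 30 (Eastvale, w=100) → cum 215  ≥ 137.5 → median here
  mile 45 (Westmoor, w=60) → cum 275
Optimal location: mile 30.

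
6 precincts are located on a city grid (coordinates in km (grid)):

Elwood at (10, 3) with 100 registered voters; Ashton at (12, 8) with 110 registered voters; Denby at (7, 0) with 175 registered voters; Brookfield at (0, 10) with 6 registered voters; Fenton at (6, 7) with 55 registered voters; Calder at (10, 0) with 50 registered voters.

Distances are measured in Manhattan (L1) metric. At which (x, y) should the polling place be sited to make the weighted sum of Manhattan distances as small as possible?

(10, 3)

Manhattan distance separates: Σwᵢ(|x−xᵢ|+|y−yᵢ|) = Σwᵢ|x−xᵢ| + Σwᵢ|y−yᵢ|, so x and y are optimised independently as 1-D weighted medians.
Total weight W = 496; half = 248.
x-coordinate, sorted with cumulative weight:
  x=0 (Brookfield, w=6) cum 6
  x=6 (Fenton, w=55) cum 61
  x=7 (Denby, w=175) cum 236
  x=10 (Elwood, w=100) cum 336  ← median
  x=10 (Calder, w=50) cum 386
  x=12 (Ashton, w=110) cum 496
⇒ x* = 10
y-coordinate, sorted with cumulative weight:
  y=0 (Denby, w=175) cum 175
  y=0 (Calder, w=50) cum 225
  y=3 (Elwood, w=100) cum 325  ← median
  y=7 (Fenton, w=55) cum 380
  y=8 (Ashton, w=110) cum 490
  y=10 (Brookfield, w=6) cum 496
⇒ y* = 3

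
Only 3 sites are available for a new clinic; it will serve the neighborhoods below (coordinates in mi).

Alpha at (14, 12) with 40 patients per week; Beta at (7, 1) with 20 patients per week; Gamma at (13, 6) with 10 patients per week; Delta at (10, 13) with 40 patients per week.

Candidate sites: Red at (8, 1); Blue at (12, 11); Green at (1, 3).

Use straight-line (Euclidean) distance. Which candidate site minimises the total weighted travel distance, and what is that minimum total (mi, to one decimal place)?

Total weighted distance at each candidate:
  Red (8, 1): total = 1078.5
  Blue (12, 11): total = 477.2
  Green (1, 3): total = 1420.8
Minimum is at Blue with total 477.2 mi.

Blue, total 477.2 mi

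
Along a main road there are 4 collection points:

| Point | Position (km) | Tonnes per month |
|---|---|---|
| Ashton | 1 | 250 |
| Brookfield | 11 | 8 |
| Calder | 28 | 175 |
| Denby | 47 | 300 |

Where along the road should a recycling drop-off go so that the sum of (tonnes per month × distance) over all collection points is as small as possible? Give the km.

For a sum of weighted absolute distances on a line, the optimum is the weighted median (not the mean). Total weight W = 733; half-weight = 366.5.
Sort by position and accumulate weight:
  km 1 (Ashton, w=250) → cum 250
  km 11 (Brookfield, w=8) → cum 258
  km 28 (Calder, w=175) → cum 433  ≥ 366.5 → median here
  km 47 (Denby, w=300) → cum 733
Optimal location: km 28.

x = 28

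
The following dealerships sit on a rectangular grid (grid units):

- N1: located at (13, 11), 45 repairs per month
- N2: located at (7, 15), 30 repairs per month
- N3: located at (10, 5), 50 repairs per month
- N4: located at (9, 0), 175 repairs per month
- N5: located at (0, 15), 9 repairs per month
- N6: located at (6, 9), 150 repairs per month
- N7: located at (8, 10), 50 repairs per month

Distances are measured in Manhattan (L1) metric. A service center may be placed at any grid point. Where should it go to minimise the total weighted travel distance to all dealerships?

Manhattan distance separates: Σwᵢ(|x−xᵢ|+|y−yᵢ|) = Σwᵢ|x−xᵢ| + Σwᵢ|y−yᵢ|, so x and y are optimised independently as 1-D weighted medians.
Total weight W = 509; half = 254.5.
x-coordinate, sorted with cumulative weight:
  x=0 (N5, w=9) cum 9
  x=6 (N6, w=150) cum 159
  x=7 (N2, w=30) cum 189
  x=8 (N7, w=50) cum 239
  x=9 (N4, w=175) cum 414  ← median
  x=10 (N3, w=50) cum 464
  x=13 (N1, w=45) cum 509
⇒ x* = 9
y-coordinate, sorted with cumulative weight:
  y=0 (N4, w=175) cum 175
  y=5 (N3, w=50) cum 225
  y=9 (N6, w=150) cum 375  ← median
  y=10 (N7, w=50) cum 425
  y=11 (N1, w=45) cum 470
  y=15 (N2, w=30) cum 500
  y=15 (N5, w=9) cum 509
⇒ y* = 9

(9, 9)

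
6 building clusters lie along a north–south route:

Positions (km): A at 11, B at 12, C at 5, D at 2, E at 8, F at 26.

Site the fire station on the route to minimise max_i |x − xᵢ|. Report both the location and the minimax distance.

location 14, max distance 12

The 1-center on a line is the midpoint of the two extreme points: leftmost at 2, rightmost at 26.
Optimal location = (2 + 26)/2 = 14; maximum distance = (26 − 2)/2 = 12.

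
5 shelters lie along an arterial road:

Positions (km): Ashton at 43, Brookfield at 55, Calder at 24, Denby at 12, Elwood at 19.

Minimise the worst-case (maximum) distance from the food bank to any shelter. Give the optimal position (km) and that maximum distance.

location 33.5, max distance 21.5

The 1-center on a line is the midpoint of the two extreme points: leftmost at 12, rightmost at 55.
Optimal location = (12 + 55)/2 = 33.5; maximum distance = (55 − 12)/2 = 21.5.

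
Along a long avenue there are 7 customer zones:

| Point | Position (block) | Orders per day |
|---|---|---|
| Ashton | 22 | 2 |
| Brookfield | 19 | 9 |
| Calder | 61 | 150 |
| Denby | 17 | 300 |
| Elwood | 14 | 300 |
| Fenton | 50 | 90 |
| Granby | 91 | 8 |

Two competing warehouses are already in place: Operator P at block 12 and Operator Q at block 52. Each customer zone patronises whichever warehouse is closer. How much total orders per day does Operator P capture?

611

The indifferent point is the midpoint (12+52)/2 = 32; customer zones left of it (closer to Operator P at 12) go to Operator P, those right go to Operator Q.
  Elwood at 14 (w=300) → Operator P
  Denby at 17 (w=300) → Operator P
  Brookfield at 19 (w=9) → Operator P
  Ashton at 22 (w=2) → Operator P
  Fenton at 50 (w=90) → Operator Q
  Calder at 61 (w=150) → Operator Q
  Granby at 91 (w=8) → Operator Q
Operator P captures 611; Operator Q captures 248.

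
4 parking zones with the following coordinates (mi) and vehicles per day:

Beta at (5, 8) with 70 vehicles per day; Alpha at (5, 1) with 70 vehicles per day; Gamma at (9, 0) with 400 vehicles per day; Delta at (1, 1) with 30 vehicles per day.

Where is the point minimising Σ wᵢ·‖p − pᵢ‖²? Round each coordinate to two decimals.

(7.60, 1.16)

The minimiser of Σwᵢ‖p−pᵢ‖² is the weighted centroid p* = (Σwᵢpᵢ)/(Σwᵢ).
Σwᵢ = 570.
Σwᵢxᵢ = 70·5 + 70·5 + 400·9 + 30·1 = 4330.
Σwᵢyᵢ = 70·8 + 70·1 + 400·0 + 30·1 = 660.
x* = 4330/570 = 7.60, y* = 660/570 = 1.16.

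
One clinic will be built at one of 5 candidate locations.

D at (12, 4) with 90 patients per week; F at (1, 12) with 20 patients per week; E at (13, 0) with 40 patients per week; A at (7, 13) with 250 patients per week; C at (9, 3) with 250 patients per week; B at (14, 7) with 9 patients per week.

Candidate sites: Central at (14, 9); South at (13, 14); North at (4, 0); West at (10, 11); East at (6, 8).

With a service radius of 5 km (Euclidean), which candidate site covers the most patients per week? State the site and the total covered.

Coverage radius r = 5 km; a point is covered iff (Δx)²+(Δy)² ≤ 5² = 25.
  Central (14, 9): covers {B} → 9
  South (13, 14): covers {none} → 0
  North (4, 0): covers {none} → 0
  West (10, 11): covers {A} → 250
  East (6, 8): covers {none} → 0
Maximum coverage at West: 250 patients per week.

West, covering 250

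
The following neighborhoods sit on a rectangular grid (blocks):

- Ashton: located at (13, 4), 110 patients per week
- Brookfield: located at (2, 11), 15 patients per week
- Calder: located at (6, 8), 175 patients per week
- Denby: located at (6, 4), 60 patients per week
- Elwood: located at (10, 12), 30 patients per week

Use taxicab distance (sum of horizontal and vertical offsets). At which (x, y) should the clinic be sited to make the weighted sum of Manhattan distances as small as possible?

(6, 8)

Manhattan distance separates: Σwᵢ(|x−xᵢ|+|y−yᵢ|) = Σwᵢ|x−xᵢ| + Σwᵢ|y−yᵢ|, so x and y are optimised independently as 1-D weighted medians.
Total weight W = 390; half = 195.
x-coordinate, sorted with cumulative weight:
  x=2 (Brookfield, w=15) cum 15
  x=6 (Calder, w=175) cum 190
  x=6 (Denby, w=60) cum 250  ← median
  x=10 (Elwood, w=30) cum 280
  x=13 (Ashton, w=110) cum 390
⇒ x* = 6
y-coordinate, sorted with cumulative weight:
  y=4 (Ashton, w=110) cum 110
  y=4 (Denby, w=60) cum 170
  y=8 (Calder, w=175) cum 345  ← median
  y=11 (Brookfield, w=15) cum 360
  y=12 (Elwood, w=30) cum 390
⇒ y* = 8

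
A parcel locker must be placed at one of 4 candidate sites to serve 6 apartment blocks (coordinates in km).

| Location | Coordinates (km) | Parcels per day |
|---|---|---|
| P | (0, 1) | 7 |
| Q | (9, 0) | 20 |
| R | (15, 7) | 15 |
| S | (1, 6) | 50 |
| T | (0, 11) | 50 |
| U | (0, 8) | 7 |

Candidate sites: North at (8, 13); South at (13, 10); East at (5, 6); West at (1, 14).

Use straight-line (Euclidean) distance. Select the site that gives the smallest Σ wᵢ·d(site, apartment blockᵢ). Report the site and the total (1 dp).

Total weighted distance at each candidate:
  North (8, 13): total = 1473.3
  South (13, 10): total = 1756.6
  East (5, 6): total = 935.7
  West (1, 14): total = 1249.2
Minimum is at East with total 935.7 km.

East, total 935.7 km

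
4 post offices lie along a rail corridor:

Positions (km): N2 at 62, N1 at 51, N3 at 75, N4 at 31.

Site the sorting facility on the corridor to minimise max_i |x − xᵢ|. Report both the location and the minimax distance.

location 53, max distance 22

The 1-center on a line is the midpoint of the two extreme points: leftmost at 31, rightmost at 75.
Optimal location = (31 + 75)/2 = 53; maximum distance = (75 − 31)/2 = 22.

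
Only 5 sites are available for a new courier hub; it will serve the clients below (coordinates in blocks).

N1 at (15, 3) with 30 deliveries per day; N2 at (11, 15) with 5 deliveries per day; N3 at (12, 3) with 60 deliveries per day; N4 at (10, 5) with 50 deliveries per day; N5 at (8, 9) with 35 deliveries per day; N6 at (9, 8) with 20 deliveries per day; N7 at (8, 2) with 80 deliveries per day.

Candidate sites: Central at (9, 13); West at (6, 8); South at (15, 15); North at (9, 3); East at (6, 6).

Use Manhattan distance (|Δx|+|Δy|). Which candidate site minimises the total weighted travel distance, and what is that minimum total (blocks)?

North, total 1085 blocks

Total weighted distance at each candidate:
  Central (9, 13): total = 2965
  West (6, 8): total = 2295
  South (15, 15): total = 4345
  North (9, 3): total = 1085
  East (6, 6): total = 1975
Minimum is at North with total 1085 blocks.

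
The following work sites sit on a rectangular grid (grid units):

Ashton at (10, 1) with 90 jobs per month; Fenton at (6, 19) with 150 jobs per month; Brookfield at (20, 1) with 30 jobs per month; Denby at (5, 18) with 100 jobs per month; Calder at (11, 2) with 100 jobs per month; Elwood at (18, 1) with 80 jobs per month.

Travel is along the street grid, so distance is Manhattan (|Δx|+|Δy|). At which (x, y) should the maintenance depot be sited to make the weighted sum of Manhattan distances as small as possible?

(10, 2)

Manhattan distance separates: Σwᵢ(|x−xᵢ|+|y−yᵢ|) = Σwᵢ|x−xᵢ| + Σwᵢ|y−yᵢ|, so x and y are optimised independently as 1-D weighted medians.
Total weight W = 550; half = 275.
x-coordinate, sorted with cumulative weight:
  x=5 (Denby, w=100) cum 100
  x=6 (Fenton, w=150) cum 250
  x=10 (Ashton, w=90) cum 340  ← median
  x=11 (Calder, w=100) cum 440
  x=18 (Elwood, w=80) cum 520
  x=20 (Brookfield, w=30) cum 550
⇒ x* = 10
y-coordinate, sorted with cumulative weight:
  y=1 (Ashton, w=90) cum 90
  y=1 (Brookfield, w=30) cum 120
  y=1 (Elwood, w=80) cum 200
  y=2 (Calder, w=100) cum 300  ← median
  y=18 (Denby, w=100) cum 400
  y=19 (Fenton, w=150) cum 550
⇒ y* = 2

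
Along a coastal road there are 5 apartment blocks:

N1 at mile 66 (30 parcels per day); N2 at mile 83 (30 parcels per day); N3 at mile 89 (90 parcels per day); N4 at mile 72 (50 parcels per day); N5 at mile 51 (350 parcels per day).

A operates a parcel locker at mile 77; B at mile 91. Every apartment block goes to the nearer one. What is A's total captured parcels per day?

460

The indifferent point is the midpoint (77+91)/2 = 84; apartment blocks left of it (closer to A at 77) go to A, those right go to B.
  N5 at 51 (w=350) → A
  N1 at 66 (w=30) → A
  N4 at 72 (w=50) → A
  N2 at 83 (w=30) → A
  N3 at 89 (w=90) → B
A captures 460; B captures 90.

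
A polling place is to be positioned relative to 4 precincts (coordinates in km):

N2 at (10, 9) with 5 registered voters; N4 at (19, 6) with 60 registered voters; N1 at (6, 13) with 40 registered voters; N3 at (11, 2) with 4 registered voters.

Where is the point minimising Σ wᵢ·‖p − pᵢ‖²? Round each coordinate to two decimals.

(13.52, 8.56)

The minimiser of Σwᵢ‖p−pᵢ‖² is the weighted centroid p* = (Σwᵢpᵢ)/(Σwᵢ).
Σwᵢ = 109.
Σwᵢxᵢ = 5·10 + 60·19 + 40·6 + 4·11 = 1474.
Σwᵢyᵢ = 5·9 + 60·6 + 40·13 + 4·2 = 933.
x* = 1474/109 = 13.52, y* = 933/109 = 8.56.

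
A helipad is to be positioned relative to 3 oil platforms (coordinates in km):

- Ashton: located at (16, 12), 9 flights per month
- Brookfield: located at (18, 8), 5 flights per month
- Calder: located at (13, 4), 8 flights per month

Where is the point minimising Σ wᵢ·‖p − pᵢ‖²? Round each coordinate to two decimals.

The minimiser of Σwᵢ‖p−pᵢ‖² is the weighted centroid p* = (Σwᵢpᵢ)/(Σwᵢ).
Σwᵢ = 22.
Σwᵢxᵢ = 9·16 + 5·18 + 8·13 = 338.
Σwᵢyᵢ = 9·12 + 5·8 + 8·4 = 180.
x* = 338/22 = 15.36, y* = 180/22 = 8.18.

(15.36, 8.18)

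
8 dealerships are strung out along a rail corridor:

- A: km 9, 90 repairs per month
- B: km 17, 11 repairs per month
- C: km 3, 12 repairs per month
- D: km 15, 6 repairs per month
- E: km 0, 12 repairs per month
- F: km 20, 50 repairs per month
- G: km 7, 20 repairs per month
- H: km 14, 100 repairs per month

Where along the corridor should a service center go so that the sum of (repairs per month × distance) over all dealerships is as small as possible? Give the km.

For a sum of weighted absolute distances on a line, the optimum is the weighted median (not the mean). Total weight W = 301; half-weight = 150.5.
Sort by position and accumulate weight:
  km 0 (E, w=12) → cum 12
  km 3 (C, w=12) → cum 24
  km 7 (G, w=20) → cum 44
  km 9 (A, w=90) → cum 134
  km 14 (H, w=100) → cum 234  ≥ 150.5 → median here
  km 15 (D, w=6) → cum 240
  km 17 (B, w=11) → cum 251
  km 20 (F, w=50) → cum 301
Optimal location: km 14.

x = 14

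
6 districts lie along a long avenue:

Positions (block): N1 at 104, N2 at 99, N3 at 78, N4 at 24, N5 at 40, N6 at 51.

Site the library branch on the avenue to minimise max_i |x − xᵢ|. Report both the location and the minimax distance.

location 64, max distance 40

The 1-center on a line is the midpoint of the two extreme points: leftmost at 24, rightmost at 104.
Optimal location = (24 + 104)/2 = 64; maximum distance = (104 − 24)/2 = 40.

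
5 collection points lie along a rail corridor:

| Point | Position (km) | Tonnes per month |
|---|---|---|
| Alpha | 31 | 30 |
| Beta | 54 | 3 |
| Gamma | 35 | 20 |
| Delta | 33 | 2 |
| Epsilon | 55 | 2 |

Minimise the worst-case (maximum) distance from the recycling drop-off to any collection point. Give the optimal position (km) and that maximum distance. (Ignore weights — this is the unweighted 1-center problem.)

The 1-center on a line is the midpoint of the two extreme points: leftmost at 31, rightmost at 55.
Optimal location = (31 + 55)/2 = 43; maximum distance = (55 − 31)/2 = 12.

location 43, max distance 12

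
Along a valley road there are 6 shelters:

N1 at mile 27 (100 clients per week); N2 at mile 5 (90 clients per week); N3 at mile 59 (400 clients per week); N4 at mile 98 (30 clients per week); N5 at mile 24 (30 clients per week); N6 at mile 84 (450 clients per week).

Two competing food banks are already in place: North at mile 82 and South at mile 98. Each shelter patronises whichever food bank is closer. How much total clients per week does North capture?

The indifferent point is the midpoint (82+98)/2 = 90; shelters left of it (closer to North at 82) go to North, those right go to South.
  N2 at 5 (w=90) → North
  N5 at 24 (w=30) → North
  N1 at 27 (w=100) → North
  N3 at 59 (w=400) → North
  N6 at 84 (w=450) → North
  N4 at 98 (w=30) → South
North captures 1070; South captures 30.

1070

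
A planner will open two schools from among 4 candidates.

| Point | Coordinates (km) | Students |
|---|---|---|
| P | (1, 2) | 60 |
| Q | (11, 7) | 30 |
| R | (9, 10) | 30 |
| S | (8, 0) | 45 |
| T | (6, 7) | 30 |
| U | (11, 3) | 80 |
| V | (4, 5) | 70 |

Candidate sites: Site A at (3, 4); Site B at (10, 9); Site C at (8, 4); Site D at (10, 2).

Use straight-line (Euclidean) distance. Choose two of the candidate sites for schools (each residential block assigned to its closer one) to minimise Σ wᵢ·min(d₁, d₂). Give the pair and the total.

Evaluate every pair (each demand assigned to the nearer of the two):
  {Site A, Site D}: total = 1031.2
  {Site A, Site C}: total = 1119.6
  {Site A, Site B}: total = 1280.2
  {Site B, Site C}: total = 1376.1
  {Site C, Site D}: total = 1383.8
  {Site B, Site D}: total = 1493.7
Best pair: {Site A, Site D} with total 1031.2.

{Site A, Site D}, total 1031.2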